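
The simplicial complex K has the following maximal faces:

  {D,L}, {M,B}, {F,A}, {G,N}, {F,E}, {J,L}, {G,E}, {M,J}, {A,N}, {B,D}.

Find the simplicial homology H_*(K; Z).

H_0 ≅ Z^2,  H_1 ≅ Z^2.

We work with the vertex ordering A < B < D < E < F < G < J < L < M < N. The simplices of K, each written with vertices in increasing order, are:

  0-simplices (10): A, B, D, E, F, G, J, L, M, N
  1-simplices (10): AF, AN, BD, BM, DL, EF, EG, GN, JL, JM

giving chain groups C_0 ≅ Z^10, C_1 ≅ Z^10.

∂_1: C_1 → C_0 maps an edge to its endpoints' difference, ∂[p,q] = q − p.
As a 10×10 matrix over Z this has rank 8, with invariant factors (1,1,1,1,1,1,1,1).

Now H_k = ker ∂_k / im ∂_{k+1}, so:

  H_0: rank C_0 − rank ∂_1 = 10 − 8 = 2, and the invariant factors of ∂_1 are all 1, so H_0 ≅ Z^2.
  H_1: rank ker ∂_1 − rank ∂_2 = (10 − 8) − 0 = 2, and there is no ∂_2, so H_1 ≅ Z^2.

As a check, the Euler characteristic is 10 − 10 = 0, which agrees with 2 − 2 = 0.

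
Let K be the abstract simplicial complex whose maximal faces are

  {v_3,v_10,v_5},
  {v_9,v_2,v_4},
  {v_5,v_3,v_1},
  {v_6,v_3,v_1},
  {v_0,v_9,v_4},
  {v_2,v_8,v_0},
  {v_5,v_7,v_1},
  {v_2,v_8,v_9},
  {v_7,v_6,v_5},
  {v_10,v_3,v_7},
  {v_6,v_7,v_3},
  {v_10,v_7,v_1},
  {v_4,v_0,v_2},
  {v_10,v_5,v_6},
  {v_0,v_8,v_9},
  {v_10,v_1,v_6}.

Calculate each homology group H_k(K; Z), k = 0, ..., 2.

Fix the vertex order v_0 < v_1 < v_2 < v_3 < v_4 < v_5 < v_6 < v_7 < v_8 < v_9 < v_10 and write every simplex with vertices in increasing order. Then dim K = 2 and the simplices of K are:

  0-simplices (11): [v_0], [v_1], [v_2], [v_3], [v_4], [v_5], [v_6], [v_7], [v_8], [v_9], [v_10]
  1-simplices (24): (24 of them)
  2-simplices (16): (16 of them)

giving chain groups C_0 ≅ Z^11, C_1 ≅ Z^24, C_2 ≅ Z^16.

The boundary map ∂_1: C_1 → C_0 is given by ∂[p,q] = [q] − [p]. For instance
  ∂[v_2,v_8] = [v_8] − [v_2].
As a 11×24 matrix over Z this has rank 9, with invariant factors (1,1,1,1,1,1,1,1,1).

Boundary ∂_2: C_2 → C_1 maps a triangle to the signed sum of its edges. For instance
  ∂[v_3,v_7,v_10] = [v_7,v_10] − [v_3,v_10] + [v_3,v_7],
  ∂[v_5,v_6,v_7] = [v_6,v_7] − [v_5,v_7] + [v_5,v_6].
The 24×16 boundary matrix has rank 15 and Smith normal form diag(1,1,1,1,1,1,1,1,1,1,1,1,1,1,2).

Reading off H_k = ker ∂_k / im ∂_{k+1}:

  H_0: rank C_0 − rank ∂_1 = 11 − 9 = 2, and the invariant factors of ∂_1 are all 1, so H_0 = Z^2.
  H_1: rank ker ∂_1 − rank ∂_2 = (24 − 9) − 15 = 0, and ∂_2 has invariant factor 2 > 1, so H_1 = Z/2.
  H_2: rank ker ∂_2 − rank ∂_3 = (16 − 15) − 0 = 1, and there is no ∂_3, so H_2 = Z.

H_0 ≅ Z^2,  H_1 ≅ Z/2,  H_2 ≅ Z.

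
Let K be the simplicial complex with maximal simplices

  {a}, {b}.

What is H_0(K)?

Fix the vertex order a < b and write every simplex with vertices in increasing order. Then dim K = 0 and the simplices of K are:

  0-simplices (2): a, b

Hence C_0 ≅ Z^2.

Reading off H_k = ker ∂_k / im ∂_{k+1}:

  H_0: rank C_0 − rank ∂_1 = 2 − 0 = 2, and there is no ∂_1, so H_0 = Z^2.

(K is a triangulation of a set of 2 points.)

H_0 = Z^2.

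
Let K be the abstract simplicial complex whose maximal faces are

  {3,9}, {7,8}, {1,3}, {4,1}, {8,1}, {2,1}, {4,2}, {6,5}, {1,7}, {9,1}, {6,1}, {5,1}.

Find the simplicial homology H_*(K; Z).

H_0 ≅ Z,  H_1 ≅ Z^4.

Take the total order 1 < 2 < 3 < 4 < 5 < 6 < 7 < 8 < 9 on the vertex set. Then K (dimension 1) consists of the simplices:

  0-simplices (9): [1], [2], [3], [4], [5], [6], [7], [8], [9]
  1-simplices (12): [1,2], [1,3], [1,4], [1,5], [1,6], [1,7], [1,8], [1,9], [2,4], [3,9], [5,6], [7,8]

Hence C_0 ≅ Z^9, C_1 ≅ Z^12.

The boundary map ∂_1: C_1 → C_0 maps an edge to its endpoints' difference, ∂[p,q] = q − p.
The resulting 9×12 matrix has rank 8, and its Smith normal form has invariant factors (1,1,1,1,1,1,1,1).

Reading off H_k = ker ∂_k / im ∂_{k+1}:

  H_0: rank C_0 − rank ∂_1 = 9 − 8 = 1, and the invariant factors of ∂_1 are all 1, so H_0 ≅ Z.
  H_1: rank ker ∂_1 − rank ∂_2 = (12 − 8) − 0 = 4, and there is no ∂_2, so H_1 ≅ Z^4.

As a check, the Euler characteristic is 9 − 12 = -3, which agrees with 1 − 4 = -3.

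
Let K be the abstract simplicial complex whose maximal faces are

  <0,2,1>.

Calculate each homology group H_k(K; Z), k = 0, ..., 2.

H_0 ≅ Z,  H_1 = 0,  H_2 = 0.

We work with the vertex ordering 0 < 1 < 2. The simplices of K, each written with vertices in increasing order, are:

  0-simplices (3): [0], [1], [2]
  1-simplices (3): [0,1], [0,2], [1,2]
  2-simplices (1): [0,1,2]

so the chain groups are C_0 ≅ Z^3, C_1 ≅ Z^3, C_2 ≅ Z^1.

∂_1: C_1 → C_0 is given by ∂[p,q] = [q] − [p].
The 3×3 boundary matrix has rank 2 and Smith normal form diag(1,1).

The boundary map ∂_2: C_2 → C_1 sends each 2-simplex [p,q,r] to [q,r] − [p,r] + [p,q]. For instance
  ∂[0,1,2] = [1,2] − [0,2] + [0,1].
This gives a 3×1 integer matrix of rank 1; reducing to Smith normal form yields diagonal entries (1).

Now H_k = ker ∂_k / im ∂_{k+1}, so:

  H_0: rank C_0 − rank ∂_1 = 3 − 2 = 1, and the invariant factors of ∂_1 are all 1, so H_0 ≅ Z.
  H_1: rank ker ∂_1 − rank ∂_2 = (3 − 2) − 1 = 0, and the invariant factors of ∂_2 are all 1, so H_1 ≅ 0.
  H_2: rank ker ∂_2 − rank ∂_3 = (1 − 1) − 0 = 0, and there is no ∂_3, so H_2 ≅ 0.

(K is a triangulation of the 2-simplex.)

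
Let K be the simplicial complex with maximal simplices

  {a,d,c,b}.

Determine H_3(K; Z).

Take the total order a < b < c < d on the vertex set. Then K (dimension 3) consists of the simplices:

  0-simplices (4): a, b, c, d
  1-simplices (6): ab, ac, ad, bc, bd, cd
  2-simplices (4): abc, abd, acd, bcd
  3-simplices (1): abcd

Hence C_0 ≅ Z^4, C_1 ≅ Z^6, C_2 ≅ Z^4, C_3 ≅ Z^1.

Boundary ∂_1: C_1 → C_0 sends each edge [p,q] (with p < q) to q − p.
The 4×6 boundary matrix has rank 3 and Smith normal form diag(1,1,1).

∂_2: C_2 → C_1 maps a triangle to the signed sum of its edges. For instance
  ∂bcd = cd − bd + bc,
  ∂abc = bc − ac + ab.
The resulting 6×4 matrix has rank 3, and its Smith normal form has invariant factors (1,1,1).

∂_3: C_3 → C_2 sends each 3-simplex σ to the alternating sum Σ_i (−1)^i (σ with its i-th vertex removed). For instance
  ∂abcd = bcd − acd + abd − abc.
As a 4×1 matrix over Z this has rank 1, with invariant factors (1).

Now H_k = ker ∂_k / im ∂_{k+1}, so:

  H_3: rank ker ∂_3 − rank ∂_4 = (1 − 1) − 0 = 0, and there is no ∂_4, so H_3 = 0.

H_3 = 0.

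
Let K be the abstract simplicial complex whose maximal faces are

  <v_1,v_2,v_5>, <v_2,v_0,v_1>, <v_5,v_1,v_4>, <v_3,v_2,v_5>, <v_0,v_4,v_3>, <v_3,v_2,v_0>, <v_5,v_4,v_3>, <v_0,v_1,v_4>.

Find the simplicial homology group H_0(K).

Take the total order v_0 < v_1 < v_2 < v_3 < v_4 < v_5 on the vertex set. Then K (dimension 2) consists of the simplices:

  0-simplices (6): [v_0], [v_1], [v_2], [v_3], [v_4], [v_5]
  1-simplices (12): [v_0,v_1], [v_0,v_2], [v_0,v_3], [v_0,v_4], [v_1,v_2], [v_1,v_4], [v_1,v_5], [v_2,v_3], [v_2,v_5], [v_3,v_4], [v_3,v_5], [v_4,v_5]
  2-simplices (8): [v_0,v_1,v_2], [v_0,v_1,v_4], [v_0,v_2,v_3], [v_0,v_3,v_4], [v_1,v_2,v_5], [v_1,v_4,v_5], [v_2,v_3,v_5], [v_3,v_4,v_5]

giving chain groups C_0 ≅ Z^6, C_1 ≅ Z^12, C_2 ≅ Z^8.

∂_1: C_1 → C_0 sends each edge [p,q] (with p < q) to q − p. For instance
  ∂[v_2,v_5] = [v_5] − [v_2].
This gives a 6×12 integer matrix of rank 5; reducing to Smith normal form yields diagonal entries (1,1,1,1,1).

Boundary ∂_2: C_2 → C_1 acts by ∂[p,q,r] = [q,r] − [p,r] + [p,q]. For instance
  ∂[v_0,v_1,v_4] = [v_1,v_4] − [v_0,v_4] + [v_0,v_1],
  ∂[v_0,v_1,v_2] = [v_1,v_2] − [v_0,v_2] + [v_0,v_1].
The resulting 12×8 matrix has rank 7, and its Smith normal form has invariant factors (1,1,1,1,1,1,1).

Now H_k = ker ∂_k / im ∂_{k+1}, so:

  H_0: rank C_0 − rank ∂_1 = 6 − 5 = 1, and the invariant factors of ∂_1 are all 1, so H_0 = Z.

(K is a triangulation of the 2-sphere S^2.)

H_0 ≅ Z.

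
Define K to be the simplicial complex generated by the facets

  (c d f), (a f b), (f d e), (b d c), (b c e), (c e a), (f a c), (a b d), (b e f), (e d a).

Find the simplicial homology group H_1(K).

H_1 = Z/2.

Order the vertices as a < b < c < d < e < f. Listing each simplex with vertices in this order, K has dimension 2 with simplices:

  0-simplices (6): a, b, c, d, e, f
  1-simplices (15): ab, ac, ad, ae, af, bc, bd, be, bf, cd, ce, cf, de, df, ef
  2-simplices (10): abd, abf, ace, acf, ade, bcd, bce, bef, cdf, def

giving chain groups C_0 ≅ Z^6, C_1 ≅ Z^15, C_2 ≅ Z^10.

The boundary map ∂_1: C_1 → C_0 sends each edge [p,q] (with p < q) to q − p. For instance
  ∂bf = f − b.
The 6×15 boundary matrix has rank 5 and Smith normal form diag(1,1,1,1,1).

∂_2: C_2 → C_1 sends each 2-simplex [p,q,r] to [q,r] − [p,r] + [p,q]. For instance
  ∂abd = bd − ad + ab,
  ∂bce = ce − be + bc.
The resulting 15×10 matrix has rank 10, and its Smith normal form has invariant factors (1,1,1,1,1,1,1,1,1,2).

Computing H_k = (kernel of ∂_k) / (image of ∂_{k+1}):

  H_1: rank ker ∂_1 − rank ∂_2 = (15 − 5) − 10 = 0, and ∂_2 has invariant factor 2 > 1, so H_1 ≅ Z/2.

(K is a triangulation of the real projective plane RP^2.)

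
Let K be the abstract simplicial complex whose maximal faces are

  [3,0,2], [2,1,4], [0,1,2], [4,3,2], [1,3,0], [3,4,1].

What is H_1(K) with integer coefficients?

Fix the vertex order 0 < 1 < 2 < 3 < 4 and write every simplex with vertices in increasing order. Then dim K = 2 and the simplices of K are:

  0-simplices (5): [0], [1], [2], [3], [4]
  1-simplices (9): [0,1], [0,2], [0,3], [1,2], [1,3], [1,4], [2,3], [2,4], [3,4]
  2-simplices (6): [0,1,2], [0,1,3], [0,2,3], [1,2,4], [1,3,4], [2,3,4]

giving chain groups C_0 ≅ Z^5, C_1 ≅ Z^9, C_2 ≅ Z^6.

The boundary map ∂_1: C_1 → C_0 is given by ∂[p,q] = [q] − [p].
The 5×9 boundary matrix has rank 4 and Smith normal form diag(1,1,1,1).

The boundary map ∂_2: C_2 → C_1 maps a triangle to the signed sum of its edges. For instance
  ∂[0,2,3] = [2,3] − [0,3] + [0,2],
  ∂[2,3,4] = [3,4] − [2,4] + [2,3].
As a 9×6 matrix over Z this has rank 5, with invariant factors (1,1,1,1,1).

Computing H_k = (kernel of ∂_k) / (image of ∂_{k+1}):

  H_1: rank ker ∂_1 − rank ∂_2 = (9 − 4) − 5 = 0, and the invariant factors of ∂_2 are all 1, so H_1 ≅ 0.

H_1 ≅ 0.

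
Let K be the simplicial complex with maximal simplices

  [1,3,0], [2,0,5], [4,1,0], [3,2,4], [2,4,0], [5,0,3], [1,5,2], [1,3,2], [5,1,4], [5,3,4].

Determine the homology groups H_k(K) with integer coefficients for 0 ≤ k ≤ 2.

We work with the vertex ordering 0 < 1 < 2 < 3 < 4 < 5. The simplices of K, each written with vertices in increasing order, are:

  0-simplices (6): [0], [1], [2], [3], [4], [5]
  1-simplices (15): [0,1], [0,2], [0,3], [0,4], [0,5], [1,2], [1,3], [1,4], [1,5], [2,3], [2,4], [2,5], [3,4], [3,5], [4,5]
  2-simplices (10): [0,1,3], [0,1,4], [0,2,4], [0,2,5], [0,3,5], [1,2,3], [1,2,5], [1,4,5], [2,3,4], [3,4,5]

giving chain groups C_0 ≅ Z^6, C_1 ≅ Z^15, C_2 ≅ Z^10.

Boundary ∂_1: C_1 → C_0 sends each edge [p,q] (with p < q) to q − p. For instance
  ∂[1,3] = [3] − [1].
The resulting 6×15 matrix has rank 5, and its Smith normal form has invariant factors (1,1,1,1,1).

∂_2: C_2 → C_1 maps a triangle to the signed sum of its edges. For instance
  ∂[1,2,5] = [2,5] − [1,5] + [1,2],
  ∂[1,2,3] = [2,3] − [1,3] + [1,2].
As a 15×10 matrix over Z this has rank 10, with invariant factors (1,1,1,1,1,1,1,1,1,2).

Now H_k = ker ∂_k / im ∂_{k+1}, so:

  H_0: rank C_0 − rank ∂_1 = 6 − 5 = 1, and the invariant factors of ∂_1 are all 1, so H_0 ≅ Z.
  H_1: rank ker ∂_1 − rank ∂_2 = (15 − 5) − 10 = 0, and ∂_2 has invariant factor 2 > 1, so H_1 ≅ Z/2Z.
  H_2: rank ker ∂_2 − rank ∂_3 = (10 − 10) − 0 = 0, and there is no ∂_3, so H_2 ≅ 0.

As a check, the Euler characteristic is 6 − 15 + 10 = 1, which agrees with 1 − 0 + 0 = 1.

H_0 ≅ Z,  H_1 ≅ Z/2Z,  H_2 = 0.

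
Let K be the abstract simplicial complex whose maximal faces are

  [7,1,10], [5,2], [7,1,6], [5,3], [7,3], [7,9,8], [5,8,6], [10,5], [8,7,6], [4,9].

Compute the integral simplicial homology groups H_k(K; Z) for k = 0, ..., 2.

H_0 ≅ Z,  H_1 ≅ Z^2,  H_2 = 0.

Take the total order 1 < 2 < 3 < 4 < 5 < 6 < 7 < 8 < 9 < 10 on the vertex set. Then K (dimension 2) consists of the simplices:

  0-simplices (10): [1], [2], [3], [4], [5], [6], [7], [8], [9], [10]
  1-simplices (16): [1,6], [1,7], [1,10], [2,5], [3,5], [3,7], [4,9], [5,6], [5,8], [5,10], [6,7], [6,8], [7,8], [7,9], [7,10], [8,9]
  2-simplices (5): [1,6,7], [1,7,10], [5,6,8], [6,7,8], [7,8,9]

so the chain groups are C_0 ≅ Z^10, C_1 ≅ Z^16, C_2 ≅ Z^5.

Boundary ∂_1: C_1 → C_0 sends each edge [p,q] (with p < q) to q − p.
The 10×16 boundary matrix has rank 9 and Smith normal form diag(1,1,1,1,1,1,1,1,1).

The boundary map ∂_2: C_2 → C_1 maps a triangle to the signed sum of its edges. For instance
  ∂[7,8,9] = [8,9] − [7,9] + [7,8],
  ∂[1,7,10] = [7,10] − [1,10] + [1,7].
As a 16×5 matrix over Z this has rank 5, with invariant factors (1,1,1,1,1).

Reading off H_k = ker ∂_k / im ∂_{k+1}:

  H_0: rank C_0 − rank ∂_1 = 10 − 9 = 1, and the invariant factors of ∂_1 are all 1, so H_0 = Z.
  H_1: rank ker ∂_1 − rank ∂_2 = (16 − 9) − 5 = 2, and the invariant factors of ∂_2 are all 1, so H_1 = Z^2.
  H_2: rank ker ∂_2 − rank ∂_3 = (5 − 5) − 0 = 0, and there is no ∂_3, so H_2 = 0.

As a check, the Euler characteristic is 10 − 16 + 5 = -1, which agrees with 1 − 2 + 0 = -1.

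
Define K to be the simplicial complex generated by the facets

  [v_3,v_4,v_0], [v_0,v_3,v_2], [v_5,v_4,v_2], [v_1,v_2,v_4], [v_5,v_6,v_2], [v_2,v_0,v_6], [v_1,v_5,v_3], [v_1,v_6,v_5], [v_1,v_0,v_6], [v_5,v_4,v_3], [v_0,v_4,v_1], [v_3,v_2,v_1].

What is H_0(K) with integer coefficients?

K has 7 vertices, 18 edges, 12 triangles.
rank ∂_0 = 0, rank ∂_1 = 6 ⇒ b_0 = 7 − 0 − 6 = 1; all invariant factors of ∂_1 are 1 so no torsion. So H_0 ≅ Z.

H_0 ≅ Z.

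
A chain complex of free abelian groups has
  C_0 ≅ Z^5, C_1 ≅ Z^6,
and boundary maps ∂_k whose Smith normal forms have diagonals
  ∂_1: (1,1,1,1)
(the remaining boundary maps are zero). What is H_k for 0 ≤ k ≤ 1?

H_0: b_0 = 5 − 0 − 4 = 1; torsion from ∂_1 factors > 1: none. So H_0 ≅ Z.
H_1: b_1 = 6 − 4 − 0 = 2; torsion from ∂_2 factors > 1: none. So H_1 ≅ Z^2.

H_0 ≅ Z,  H_1 ≅ Z^2.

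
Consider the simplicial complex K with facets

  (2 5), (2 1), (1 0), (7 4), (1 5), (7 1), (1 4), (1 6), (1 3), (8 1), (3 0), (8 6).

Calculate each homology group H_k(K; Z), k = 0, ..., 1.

H_0 ≅ Z,  H_1 ≅ Z^4.

We work with the vertex ordering 0 < 1 < 2 < 3 < 4 < 5 < 6 < 7 < 8. The simplices of K, each written with vertices in increasing order, are:

  0-simplices (9): [0], [1], [2], [3], [4], [5], [6], [7], [8]
  1-simplices (12): [0,1], [0,3], [1,2], [1,3], [1,4], [1,5], [1,6], [1,7], [1,8], [2,5], [4,7], [6,8]

Hence C_0 ≅ Z^9, C_1 ≅ Z^12.

Boundary ∂_1: C_1 → C_0 sends each edge [p,q] (with p < q) to q − p.
As a 9×12 matrix over Z this has rank 8, with invariant factors (1,1,1,1,1,1,1,1).

From H_k ≅ ker(∂_k) / im(∂_{k+1}) we obtain:

  H_0: rank C_0 − rank ∂_1 = 9 − 8 = 1, and the invariant factors of ∂_1 are all 1, so H_0 ≅ Z.
  H_1: rank ker ∂_1 − rank ∂_2 = (12 − 8) − 0 = 4, and there is no ∂_2, so H_1 ≅ Z^4.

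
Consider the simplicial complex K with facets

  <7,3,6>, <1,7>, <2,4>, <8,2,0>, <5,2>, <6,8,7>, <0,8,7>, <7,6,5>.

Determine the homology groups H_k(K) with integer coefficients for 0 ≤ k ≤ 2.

Take the total order 0 < 1 < 2 < 3 < 4 < 5 < 6 < 7 < 8 on the vertex set. Then K (dimension 2) consists of the simplices:

  0-simplices (9): [0], [1], [2], [3], [4], [5], [6], [7], [8]
  1-simplices (14): [0,2], [0,7], [0,8], [1,7], [2,4], [2,5], [2,8], [3,6], [3,7], [5,6], [5,7], [6,7], [6,8], [7,8]
  2-simplices (5): [0,2,8], [0,7,8], [3,6,7], [5,6,7], [6,7,8]

Hence C_0 ≅ Z^9, C_1 ≅ Z^14, C_2 ≅ Z^5.

Boundary ∂_1: C_1 → C_0 maps an edge to its endpoints' difference, ∂[p,q] = q − p. For instance
  ∂[0,7] = [7] − [0].
As a 9×14 matrix over Z this has rank 8, with invariant factors (1,1,1,1,1,1,1,1).

The boundary map ∂_2: C_2 → C_1 maps a triangle to the signed sum of its edges. For instance
  ∂[0,7,8] = [7,8] − [0,8] + [0,7],
  ∂[6,7,8] = [7,8] − [6,8] + [6,7].
As a 14×5 matrix over Z this has rank 5, with invariant factors (1,1,1,1,1).

Computing H_k = (kernel of ∂_k) / (image of ∂_{k+1}):

  H_0: rank C_0 − rank ∂_1 = 9 − 8 = 1, and the invariant factors of ∂_1 are all 1, so H_0 ≅ Z.
  H_1: rank ker ∂_1 − rank ∂_2 = (14 − 8) − 5 = 1, and the invariant factors of ∂_2 are all 1, so H_1 ≅ Z.
  H_2: rank ker ∂_2 − rank ∂_3 = (5 − 5) − 0 = 0, and there is no ∂_3, so H_2 ≅ 0.

H_0 = Z,  H_1 = Z,  H_2 = 0.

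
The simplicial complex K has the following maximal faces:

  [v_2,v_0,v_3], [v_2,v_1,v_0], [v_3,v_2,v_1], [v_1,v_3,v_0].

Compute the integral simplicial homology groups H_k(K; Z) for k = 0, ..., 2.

H_0 ≅ Z,  H_1 = 0,  H_2 ≅ Z.

K has 4 vertices, 6 edges, 4 triangles.
rank ∂_0 = 0, rank ∂_1 = 3 ⇒ b_0 = 4 − 0 − 3 = 1; all invariant factors of ∂_1 are 1 so no torsion. So H_0 = Z.
rank ∂_1 = 3, rank ∂_2 = 3 ⇒ b_1 = 6 − 3 − 3 = 0; all invariant factors of ∂_2 are 1 so no torsion. So H_1 = 0.
rank ∂_2 = 3, rank ∂_3 = 0 ⇒ b_2 = 4 − 3 − 0 = 1. So H_2 = Z.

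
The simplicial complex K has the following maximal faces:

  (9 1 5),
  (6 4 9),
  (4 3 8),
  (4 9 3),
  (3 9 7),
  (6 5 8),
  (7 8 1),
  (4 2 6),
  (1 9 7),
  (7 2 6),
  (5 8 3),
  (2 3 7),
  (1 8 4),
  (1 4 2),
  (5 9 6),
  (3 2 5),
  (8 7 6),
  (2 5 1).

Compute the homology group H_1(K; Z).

K has 9 vertices, 27 edges, 18 triangles.
rank ∂_1 = 8, rank ∂_2 = 17 ⇒ b_1 = 27 − 8 − 17 = 2; all invariant factors of ∂_2 are 1 so no torsion. So H_1 ≅ Z^2.

H_1 = Z^2.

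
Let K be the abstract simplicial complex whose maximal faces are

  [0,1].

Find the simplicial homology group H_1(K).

Fix the vertex order 0 < 1 and write every simplex with vertices in increasing order. Then dim K = 1 and the simplices of K are:

  0-simplices (2): [0], [1]
  1-simplices (1): [0,1]

so the chain groups are C_0 ≅ Z^2, C_1 ≅ Z^1.

Boundary ∂_1: C_1 → C_0 sends each edge [p,q] (with p < q) to q − p. For instance
  ∂[0,1] = [1] − [0].
As a 2×1 matrix over Z this has rank 1, with invariant factors (1).

Computing H_k = (kernel of ∂_k) / (image of ∂_{k+1}):

  H_1: rank ker ∂_1 − rank ∂_2 = (1 − 1) − 0 = 0, and there is no ∂_2, so H_1 = 0.

H_1 = 0.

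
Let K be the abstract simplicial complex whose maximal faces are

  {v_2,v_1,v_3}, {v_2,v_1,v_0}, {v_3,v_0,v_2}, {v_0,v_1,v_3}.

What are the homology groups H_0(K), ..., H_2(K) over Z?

H_0 = Z,  H_1 = 0,  H_2 = Z.

Take the total order v_0 < v_1 < v_2 < v_3 on the vertex set. Then K (dimension 2) consists of the simplices:

  0-simplices (4): [v_0], [v_1], [v_2], [v_3]
  1-simplices (6): [v_0,v_1], [v_0,v_2], [v_0,v_3], [v_1,v_2], [v_1,v_3], [v_2,v_3]
  2-simplices (4): [v_0,v_1,v_2], [v_0,v_1,v_3], [v_0,v_2,v_3], [v_1,v_2,v_3]

giving chain groups C_0 ≅ Z^4, C_1 ≅ Z^6, C_2 ≅ Z^4.

The boundary map ∂_1: C_1 → C_0 maps an edge to its endpoints' difference, ∂[p,q] = q − p. For instance
  ∂[v_1,v_2] = [v_2] − [v_1].
As a 4×6 matrix over Z this has rank 3, with invariant factors (1,1,1).

Boundary ∂_2: C_2 → C_1 sends each 2-simplex [p,q,r] to [q,r] − [p,r] + [p,q]. For instance
  ∂[v_0,v_2,v_3] = [v_2,v_3] − [v_0,v_3] + [v_0,v_2],
  ∂[v_0,v_1,v_2] = [v_1,v_2] − [v_0,v_2] + [v_0,v_1].
The 6×4 boundary matrix has rank 3 and Smith normal form diag(1,1,1).

Computing H_k = (kernel of ∂_k) / (image of ∂_{k+1}):

  H_0: rank C_0 − rank ∂_1 = 4 − 3 = 1, and the invariant factors of ∂_1 are all 1, so H_0 = Z.
  H_1: rank ker ∂_1 − rank ∂_2 = (6 − 3) − 3 = 0, and the invariant factors of ∂_2 are all 1, so H_1 = 0.
  H_2: rank ker ∂_2 − rank ∂_3 = (4 − 3) − 0 = 1, and there is no ∂_3, so H_2 = Z.

As a check, the Euler characteristic is 4 − 6 + 4 = 2, which agrees with 1 − 0 + 1 = 2.
(K is a triangulation of the 2-sphere S^2.)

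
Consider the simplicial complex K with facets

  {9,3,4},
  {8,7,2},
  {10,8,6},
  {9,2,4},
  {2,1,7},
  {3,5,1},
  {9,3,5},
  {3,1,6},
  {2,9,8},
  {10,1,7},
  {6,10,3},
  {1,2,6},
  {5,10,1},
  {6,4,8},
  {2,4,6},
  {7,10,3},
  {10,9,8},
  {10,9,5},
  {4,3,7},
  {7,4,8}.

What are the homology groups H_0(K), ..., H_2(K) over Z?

Order the vertices as 1 < 2 < 3 < 4 < 5 < 6 < 7 < 8 < 9 < 10. Listing each simplex with vertices in this order, K has dimension 2 with simplices:

  0-simplices (10): [1], [2], [3], [4], [5], [6], [7], [8], [9], [10]
  1-simplices (30): (30 of them)
  2-simplices (20): (20 of them)

Hence C_0 ≅ Z^10, C_1 ≅ Z^30, C_2 ≅ Z^20.

Boundary ∂_1: C_1 → C_0 sends each edge [p,q] (with p < q) to q − p. For instance
  ∂[2,8] = [8] − [2].
The 10×30 boundary matrix has rank 9 and Smith normal form diag(1,1,1,1,1,1,1,1,1).

Boundary ∂_2: C_2 → C_1 maps a triangle to the signed sum of its edges. For instance
  ∂[4,7,8] = [7,8] − [4,8] + [4,7],
  ∂[1,5,10] = [5,10] − [1,10] + [1,5].
This gives a 30×20 integer matrix of rank 20; reducing to Smith normal form yields diagonal entries (1,1,1,1,1,1,1,1,1,1,1,1,1,1,1,1,1,1,1,2).

Reading off H_k = ker ∂_k / im ∂_{k+1}:

  H_0: rank C_0 − rank ∂_1 = 10 − 9 = 1, and the invariant factors of ∂_1 are all 1, so H_0 = Z.
  H_1: rank ker ∂_1 − rank ∂_2 = (30 − 9) − 20 = 1, and ∂_2 has invariant factor 2 > 1, so H_1 = Z × Z/2.
  H_2: rank ker ∂_2 − rank ∂_3 = (20 − 20) − 0 = 0, and there is no ∂_3, so H_2 = 0.

As a check, the Euler characteristic is 10 − 30 + 20 = 0, which agrees with 1 − 1 + 0 = 0.

H_0 = Z,  H_1 = Z × Z/2,  H_2 = 0.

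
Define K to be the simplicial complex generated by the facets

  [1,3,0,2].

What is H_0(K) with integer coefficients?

H_0 = Z.

Take the total order 0 < 1 < 2 < 3 on the vertex set. Then K (dimension 3) consists of the simplices:

  0-simplices (4): [0], [1], [2], [3]
  1-simplices (6): [0,1], [0,2], [0,3], [1,2], [1,3], [2,3]
  2-simplices (4): [0,1,2], [0,1,3], [0,2,3], [1,2,3]
  3-simplices (1): [0,1,2,3]

so the chain groups are C_0 ≅ Z^4, C_1 ≅ Z^6, C_2 ≅ Z^4, C_3 ≅ Z^1.

Boundary ∂_1: C_1 → C_0 is given by ∂[p,q] = [q] − [p].
The 4×6 boundary matrix has rank 3 and Smith normal form diag(1,1,1).

∂_2: C_2 → C_1 sends each 2-simplex [p,q,r] to [q,r] − [p,r] + [p,q]. For instance
  ∂[0,2,3] = [2,3] − [0,3] + [0,2],
  ∂[0,1,2] = [1,2] − [0,2] + [0,1].
As a 6×4 matrix over Z this has rank 3, with invariant factors (1,1,1).

Boundary ∂_3: C_3 → C_2 sends each 3-simplex σ to the alternating sum Σ_i (−1)^i (σ with its i-th vertex removed). For instance
  ∂[0,1,2,3] = [1,2,3] − [0,2,3] + [0,1,3] − [0,1,2].
This gives a 4×1 integer matrix of rank 1; reducing to Smith normal form yields diagonal entries (1).

From H_k ≅ ker(∂_k) / im(∂_{k+1}) we obtain:

  H_0: rank C_0 − rank ∂_1 = 4 − 3 = 1, and the invariant factors of ∂_1 are all 1, so H_0 ≅ Z.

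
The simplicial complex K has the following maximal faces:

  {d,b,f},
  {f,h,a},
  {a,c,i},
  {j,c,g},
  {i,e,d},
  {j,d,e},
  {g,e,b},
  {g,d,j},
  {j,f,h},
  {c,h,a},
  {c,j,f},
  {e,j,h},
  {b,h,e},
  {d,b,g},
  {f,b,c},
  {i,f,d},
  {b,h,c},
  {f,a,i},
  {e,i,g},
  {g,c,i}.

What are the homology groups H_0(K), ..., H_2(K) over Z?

Take the total order a < b < c < d < e < f < g < h < i < j on the vertex set. Then K (dimension 2) consists of the simplices:

  0-simplices (10): a, b, c, d, e, f, g, h, i, j
  1-simplices (30): ac, af, ah, ai, bc, bd, be, bf, bg, bh, cf, cg, ch, ci, cj, de, df, dg, di, dj, eg, eh, ei, ej, fh, fi, fj, gi, gj, hj
  2-simplices (20): ach, aci, afh, afi, bcf, bch, bdf, bdg, beg, beh, cfj, cgi, cgj, dei, dej, dfi, dgj, egi, ehj, fhj

Hence C_0 ≅ Z^10, C_1 ≅ Z^30, C_2 ≅ Z^20.

The boundary map ∂_1: C_1 → C_0 is given by ∂[p,q] = [q] − [p].
This gives a 10×30 integer matrix of rank 9; reducing to Smith normal form yields diagonal entries (1,1,1,1,1,1,1,1,1).

The boundary map ∂_2: C_2 → C_1 maps a triangle to the signed sum of its edges. For instance
  ∂afh = fh − ah + af,
  ∂dej = ej − dj + de.
This gives a 30×20 integer matrix of rank 20; reducing to Smith normal form yields diagonal entries (1,1,1,1,1,1,1,1,1,1,1,1,1,1,1,1,1,1,1,2).

Reading off H_k = ker ∂_k / im ∂_{k+1}:

  H_0: rank C_0 − rank ∂_1 = 10 − 9 = 1, and the invariant factors of ∂_1 are all 1, so H_0 ≅ Z.
  H_1: rank ker ∂_1 − rank ∂_2 = (30 − 9) − 20 = 1, and ∂_2 has invariant factor 2 > 1, so H_1 ≅ Z × Z/2.
  H_2: rank ker ∂_2 − rank ∂_3 = (20 − 20) − 0 = 0, and there is no ∂_3, so H_2 ≅ 0.

As a check, the Euler characteristic is 10 − 30 + 20 = 0, which agrees with 1 − 1 + 0 = 0.
(K is a triangulation of the Klein bottle.)

H_0 = Z,  H_1 = Z × Z/2,  H_2 = 0.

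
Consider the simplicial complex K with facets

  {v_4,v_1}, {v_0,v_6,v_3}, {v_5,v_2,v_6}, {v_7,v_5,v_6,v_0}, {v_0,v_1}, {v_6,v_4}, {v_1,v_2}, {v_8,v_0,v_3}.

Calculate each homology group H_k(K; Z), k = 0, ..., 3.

H_0 = Z,  H_1 = Z^2,  H_2 = 0,  H_3 = 0.

Fix the vertex order v_0 < v_1 < v_2 < v_3 < v_4 < v_5 < v_6 < v_7 < v_8 and write every simplex with vertices in increasing order. Then dim K = 3 and the simplices of K are:

  0-simplices (9): [v_0], [v_1], [v_2], [v_3], [v_4], [v_5], [v_6], [v_7], [v_8]
  1-simplices (16): (16 of them)
  2-simplices (7): [v_0,v_3,v_6], [v_0,v_3,v_8], [v_0,v_5,v_6], [v_0,v_5,v_7], [v_0,v_6,v_7], [v_2,v_5,v_6], [v_5,v_6,v_7]
  3-simplices (1): [v_0,v_5,v_6,v_7]

so the chain groups are C_0 ≅ Z^9, C_1 ≅ Z^16, C_2 ≅ Z^7, C_3 ≅ Z^1.

∂_1: C_1 → C_0 sends each edge [p,q] (with p < q) to q − p.
The resulting 9×16 matrix has rank 8, and its Smith normal form has invariant factors (1,1,1,1,1,1,1,1).

Boundary ∂_2: C_2 → C_1 maps a triangle to the signed sum of its edges. For instance
  ∂[v_0,v_3,v_6] = [v_3,v_6] − [v_0,v_6] + [v_0,v_3],
  ∂[v_0,v_5,v_6] = [v_5,v_6] − [v_0,v_6] + [v_0,v_5].
As a 16×7 matrix over Z this has rank 6, with invariant factors (1,1,1,1,1,1).

∂_3: C_3 → C_2 sends each 3-simplex σ to the alternating sum Σ_i (−1)^i (σ with its i-th vertex removed). For instance
  ∂[v_0,v_5,v_6,v_7] = [v_5,v_6,v_7] − [v_0,v_6,v_7] + [v_0,v_5,v_7] − [v_0,v_5,v_6].
As a 7×1 matrix over Z this has rank 1, with invariant factors (1).

From H_k ≅ ker(∂_k) / im(∂_{k+1}) we obtain:

  H_0: rank C_0 − rank ∂_1 = 9 − 8 = 1, and the invariant factors of ∂_1 are all 1, so H_0 = Z.
  H_1: rank ker ∂_1 − rank ∂_2 = (16 − 8) − 6 = 2, and the invariant factors of ∂_2 are all 1, so H_1 = Z^2.
  H_2: rank ker ∂_2 − rank ∂_3 = (7 − 6) − 1 = 0, and the invariant factors of ∂_3 are all 1, so H_2 = 0.
  H_3: rank ker ∂_3 − rank ∂_4 = (1 − 1) − 0 = 0, and there is no ∂_4, so H_3 = 0.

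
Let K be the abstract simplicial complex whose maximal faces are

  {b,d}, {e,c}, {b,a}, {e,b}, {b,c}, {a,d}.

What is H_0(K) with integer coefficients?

H_0 = Z.

Fix the vertex order a < b < c < d < e and write every simplex with vertices in increasing order. Then dim K = 1 and the simplices of K are:

  0-simplices (5): a, b, c, d, e
  1-simplices (6): ab, ad, bc, bd, be, ce

Hence C_0 ≅ Z^5, C_1 ≅ Z^6.

Boundary ∂_1: C_1 → C_0 is given by ∂[p,q] = [q] − [p]. For instance
  ∂bc = c − b.
As a 5×6 matrix over Z this has rank 4, with invariant factors (1,1,1,1).

From H_k ≅ ker(∂_k) / im(∂_{k+1}) we obtain:

  H_0: rank C_0 − rank ∂_1 = 5 − 4 = 1, and the invariant factors of ∂_1 are all 1, so H_0 = Z.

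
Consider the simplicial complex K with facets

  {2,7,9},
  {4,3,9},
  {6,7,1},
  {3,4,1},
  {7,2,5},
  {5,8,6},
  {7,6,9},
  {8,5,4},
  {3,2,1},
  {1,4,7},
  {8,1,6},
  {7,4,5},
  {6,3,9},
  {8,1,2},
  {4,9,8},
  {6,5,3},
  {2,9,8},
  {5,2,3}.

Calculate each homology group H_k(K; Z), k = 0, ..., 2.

H_0 = Z,  H_1 = Z^2,  H_2 = Z.

K has 9 vertices, 27 edges, 18 triangles.
rank ∂_0 = 0, rank ∂_1 = 8 ⇒ b_0 = 9 − 0 − 8 = 1; all invariant factors of ∂_1 are 1 so no torsion. So H_0 = Z.
rank ∂_1 = 8, rank ∂_2 = 17 ⇒ b_1 = 27 − 8 − 17 = 2; all invariant factors of ∂_2 are 1 so no torsion. So H_1 = Z^2.
rank ∂_2 = 17, rank ∂_3 = 0 ⇒ b_2 = 18 − 17 − 0 = 1. So H_2 = Z.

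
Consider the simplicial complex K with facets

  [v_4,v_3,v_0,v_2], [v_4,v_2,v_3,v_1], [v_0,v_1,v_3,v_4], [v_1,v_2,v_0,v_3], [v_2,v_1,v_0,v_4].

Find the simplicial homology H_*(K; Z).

H_0 ≅ Z,  H_1 = 0,  H_2 = 0,  H_3 ≅ Z.

Order the vertices as v_0 < v_1 < v_2 < v_3 < v_4. Listing each simplex with vertices in this order, K has dimension 3 with simplices:

  0-simplices (5): [v_0], [v_1], [v_2], [v_3], [v_4]
  1-simplices (10): [v_0,v_1], [v_0,v_2], [v_0,v_3], [v_0,v_4], [v_1,v_2], [v_1,v_3], [v_1,v_4], [v_2,v_3], [v_2,v_4], [v_3,v_4]
  2-simplices (10): [v_0,v_1,v_2], [v_0,v_1,v_3], [v_0,v_1,v_4], [v_0,v_2,v_3], [v_0,v_2,v_4], [v_0,v_3,v_4], [v_1,v_2,v_3], [v_1,v_2,v_4], [v_1,v_3,v_4], [v_2,v_3,v_4]
  3-simplices (5): [v_0,v_1,v_2,v_3], [v_0,v_1,v_2,v_4], [v_0,v_1,v_3,v_4], [v_0,v_2,v_3,v_4], [v_1,v_2,v_3,v_4]

so the chain groups are C_0 ≅ Z^5, C_1 ≅ Z^10, C_2 ≅ Z^10, C_3 ≅ Z^5.

Boundary ∂_1: C_1 → C_0 sends each edge [p,q] (with p < q) to q − p. For instance
  ∂[v_2,v_3] = [v_3] − [v_2].
As a 5×10 matrix over Z this has rank 4, with invariant factors (1,1,1,1).

The boundary map ∂_2: C_2 → C_1 maps a triangle to the signed sum of its edges. For instance
  ∂[v_0,v_2,v_3] = [v_2,v_3] − [v_0,v_3] + [v_0,v_2],
  ∂[v_0,v_1,v_3] = [v_1,v_3] − [v_0,v_3] + [v_0,v_1].
The 10×10 boundary matrix has rank 6 and Smith normal form diag(1,1,1,1,1,1).

Boundary ∂_3: C_3 → C_2 sends each 3-simplex σ to the alternating sum Σ_i (−1)^i (σ with its i-th vertex removed). For instance
  ∂[v_0,v_2,v_3,v_4] = [v_2,v_3,v_4] − [v_0,v_3,v_4] + [v_0,v_2,v_4] − [v_0,v_2,v_3],
  ∂[v_0,v_1,v_2,v_3] = [v_1,v_2,v_3] − [v_0,v_2,v_3] + [v_0,v_1,v_3] − [v_0,v_1,v_2].
The 10×5 boundary matrix has rank 4 and Smith normal form diag(1,1,1,1).

From H_k ≅ ker(∂_k) / im(∂_{k+1}) we obtain:

  H_0: rank C_0 − rank ∂_1 = 5 − 4 = 1, and the invariant factors of ∂_1 are all 1, so H_0 = Z.
  H_1: rank ker ∂_1 − rank ∂_2 = (10 − 4) − 6 = 0, and the invariant factors of ∂_2 are all 1, so H_1 = 0.
  H_2: rank ker ∂_2 − rank ∂_3 = (10 − 6) − 4 = 0, and the invariant factors of ∂_3 are all 1, so H_2 = 0.
  H_3: rank ker ∂_3 − rank ∂_4 = (5 − 4) − 0 = 1, and there is no ∂_4, so H_3 = Z.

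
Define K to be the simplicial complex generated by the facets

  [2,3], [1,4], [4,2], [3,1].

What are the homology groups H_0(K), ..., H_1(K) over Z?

Order the vertices as 1 < 2 < 3 < 4. Listing each simplex with vertices in this order, K has dimension 1 with simplices:

  0-simplices (4): [1], [2], [3], [4]
  1-simplices (4): [1,3], [1,4], [2,3], [2,4]

giving chain groups C_0 ≅ Z^4, C_1 ≅ Z^4.

∂_1: C_1 → C_0 sends each edge [p,q] (with p < q) to q − p.
The 4×4 boundary matrix has rank 3 and Smith normal form diag(1,1,1).

Now H_k = ker ∂_k / im ∂_{k+1}, so:

  H_0: rank C_0 − rank ∂_1 = 4 − 3 = 1, and the invariant factors of ∂_1 are all 1, so H_0 ≅ Z.
  H_1: rank ker ∂_1 − rank ∂_2 = (4 − 3) − 0 = 1, and there is no ∂_2, so H_1 ≅ Z.

H_0 = Z,  H_1 = Z.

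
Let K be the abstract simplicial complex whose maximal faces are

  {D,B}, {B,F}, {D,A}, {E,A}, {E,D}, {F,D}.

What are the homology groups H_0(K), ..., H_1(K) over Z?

Order the vertices as A < B < D < E < F. Listing each simplex with vertices in this order, K has dimension 1 with simplices:

  0-simplices (5): A, B, D, E, F
  1-simplices (6): AD, AE, BD, BF, DE, DF

so the chain groups are C_0 ≅ Z^5, C_1 ≅ Z^6.

The boundary map ∂_1: C_1 → C_0 sends each edge [p,q] (with p < q) to q − p. For instance
  ∂DE = E − D.
As a 5×6 matrix over Z this has rank 4, with invariant factors (1,1,1,1).

Now H_k = ker ∂_k / im ∂_{k+1}, so:

  H_0: rank C_0 − rank ∂_1 = 5 − 4 = 1, and the invariant factors of ∂_1 are all 1, so H_0 = Z.
  H_1: rank ker ∂_1 − rank ∂_2 = (6 − 4) − 0 = 2, and there is no ∂_2, so H_1 = Z^2.

H_0 = Z,  H_1 = Z^2.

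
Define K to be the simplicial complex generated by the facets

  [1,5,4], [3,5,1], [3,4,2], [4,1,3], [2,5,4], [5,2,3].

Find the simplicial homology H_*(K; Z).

H_0 ≅ Z,  H_1 = 0,  H_2 ≅ Z.

Fix the vertex order 1 < 2 < 3 < 4 < 5 and write every simplex with vertices in increasing order. Then dim K = 2 and the simplices of K are:

  0-simplices (5): [1], [2], [3], [4], [5]
  1-simplices (9): [1,3], [1,4], [1,5], [2,3], [2,4], [2,5], [3,4], [3,5], [4,5]
  2-simplices (6): [1,3,4], [1,3,5], [1,4,5], [2,3,4], [2,3,5], [2,4,5]

so the chain groups are C_0 ≅ Z^5, C_1 ≅ Z^9, C_2 ≅ Z^6.

Boundary ∂_1: C_1 → C_0 is given by ∂[p,q] = [q] − [p]. For instance
  ∂[1,5] = [5] − [1].
The resulting 5×9 matrix has rank 4, and its Smith normal form has invariant factors (1,1,1,1).

Boundary ∂_2: C_2 → C_1 sends each 2-simplex [p,q,r] to [q,r] − [p,r] + [p,q]. For instance
  ∂[1,3,4] = [3,4] − [1,4] + [1,3],
  ∂[2,3,5] = [3,5] − [2,5] + [2,3].
This gives a 9×6 integer matrix of rank 5; reducing to Smith normal form yields diagonal entries (1,1,1,1,1).

Now H_k = ker ∂_k / im ∂_{k+1}, so:

  H_0: rank C_0 − rank ∂_1 = 5 − 4 = 1, and the invariant factors of ∂_1 are all 1, so H_0 ≅ Z.
  H_1: rank ker ∂_1 − rank ∂_2 = (9 − 4) − 5 = 0, and the invariant factors of ∂_2 are all 1, so H_1 ≅ 0.
  H_2: rank ker ∂_2 − rank ∂_3 = (6 − 5) − 0 = 1, and there is no ∂_3, so H_2 ≅ Z.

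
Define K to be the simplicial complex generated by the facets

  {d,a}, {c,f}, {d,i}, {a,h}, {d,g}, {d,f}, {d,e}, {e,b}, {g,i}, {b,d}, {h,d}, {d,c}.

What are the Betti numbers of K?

We work with the vertex ordering a < b < c < d < e < f < g < h < i. The simplices of K, each written with vertices in increasing order, are:

  0-simplices (9): a, b, c, d, e, f, g, h, i
  1-simplices (12): ad, ah, bd, be, cd, cf, de, df, dg, dh, di, gi

so the chain groups are C_0 ≅ Z^9, C_1 ≅ Z^12.

The boundary map ∂_1: C_1 → C_0 sends each edge [p,q] (with p < q) to q − p. For instance
  ∂df = f − d.
This gives a 9×12 integer matrix of rank 8; reducing to Smith normal form yields diagonal entries (1,1,1,1,1,1,1,1).

Computing H_k = (kernel of ∂_k) / (image of ∂_{k+1}):

  H_0: rank C_0 − rank ∂_1 = 9 − 8 = 1, and the invariant factors of ∂_1 are all 1, so H_0 ≅ Z.
  H_1: rank ker ∂_1 − rank ∂_2 = (12 − 8) − 0 = 4, and there is no ∂_2, so H_1 ≅ Z^4.

Hence the Betti numbers are b_0 = 1, b_1 = 4.

b_0 = 1, b_1 = 4.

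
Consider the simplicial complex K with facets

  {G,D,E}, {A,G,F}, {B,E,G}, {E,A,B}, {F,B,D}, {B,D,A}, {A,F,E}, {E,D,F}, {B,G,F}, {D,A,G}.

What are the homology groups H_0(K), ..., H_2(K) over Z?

H_0 ≅ Z,  H_1 ≅ Z/2,  H_2 = 0.

Take the total order A < B < D < E < F < G on the vertex set. Then K (dimension 2) consists of the simplices:

  0-simplices (6): A, B, D, E, F, G
  1-simplices (15): AB, AD, AE, AF, AG, BD, BE, BF, BG, DE, DF, DG, EF, EG, FG
  2-simplices (10): ABD, ABE, ADG, AEF, AFG, BDF, BEG, BFG, DEF, DEG

Hence C_0 ≅ Z^6, C_1 ≅ Z^15, C_2 ≅ Z^10.

Boundary ∂_1: C_1 → C_0 is given by ∂[p,q] = [q] − [p].
The 6×15 boundary matrix has rank 5 and Smith normal form diag(1,1,1,1,1).

Boundary ∂_2: C_2 → C_1 maps a triangle to the signed sum of its edges. For instance
  ∂DEF = EF − DF + DE,
  ∂BFG = FG − BG + BF.
As a 15×10 matrix over Z this has rank 10, with invariant factors (1,1,1,1,1,1,1,1,1,2).

Reading off H_k = ker ∂_k / im ∂_{k+1}:

  H_0: rank C_0 − rank ∂_1 = 6 − 5 = 1, and the invariant factors of ∂_1 are all 1, so H_0 ≅ Z.
  H_1: rank ker ∂_1 − rank ∂_2 = (15 − 5) − 10 = 0, and ∂_2 has invariant factor 2 > 1, so H_1 ≅ Z/2.
  H_2: rank ker ∂_2 − rank ∂_3 = (10 − 10) − 0 = 0, and there is no ∂_3, so H_2 ≅ 0.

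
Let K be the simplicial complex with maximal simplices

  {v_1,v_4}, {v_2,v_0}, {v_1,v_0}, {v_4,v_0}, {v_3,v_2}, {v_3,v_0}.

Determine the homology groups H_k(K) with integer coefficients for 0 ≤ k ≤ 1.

Fix the vertex order v_0 < v_1 < v_2 < v_3 < v_4 and write every simplex with vertices in increasing order. Then dim K = 1 and the simplices of K are:

  0-simplices (5): [v_0], [v_1], [v_2], [v_3], [v_4]
  1-simplices (6): [v_0,v_1], [v_0,v_2], [v_0,v_3], [v_0,v_4], [v_1,v_4], [v_2,v_3]

so the chain groups are C_0 ≅ Z^5, C_1 ≅ Z^6.

Boundary ∂_1: C_1 → C_0 maps an edge to its endpoints' difference, ∂[p,q] = q − p.
As a 5×6 matrix over Z this has rank 4, with invariant factors (1,1,1,1).

Reading off H_k = ker ∂_k / im ∂_{k+1}:

  H_0: rank C_0 − rank ∂_1 = 5 − 4 = 1, and the invariant factors of ∂_1 are all 1, so H_0 = Z.
  H_1: rank ker ∂_1 − rank ∂_2 = (6 − 4) − 0 = 2, and there is no ∂_2, so H_1 = Z^2.

(K is a triangulation of a wedge of 2 circles.)

H_0 = Z,  H_1 = Z^2.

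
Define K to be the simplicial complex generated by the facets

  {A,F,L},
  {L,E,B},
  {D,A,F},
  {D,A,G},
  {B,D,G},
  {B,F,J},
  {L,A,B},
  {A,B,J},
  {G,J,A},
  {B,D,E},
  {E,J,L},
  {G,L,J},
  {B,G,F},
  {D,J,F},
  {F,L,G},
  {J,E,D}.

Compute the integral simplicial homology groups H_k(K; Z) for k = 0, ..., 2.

H_0 ≅ Z,  H_1 ≅ Z^2,  H_2 ≅ Z.

Fix the vertex order A < B < D < E < F < G < J < L and write every simplex with vertices in increasing order. Then dim K = 2 and the simplices of K are:

  0-simplices (8): A, B, D, E, F, G, J, L
  1-simplices (24): AB, AD, AF, AG, AJ, AL, BD, BE, BF, BG, BJ, BL, DE, DF, DG, DJ, EJ, EL, FG, FJ, FL, GJ, GL, JL
  2-simplices (16): ABJ, ABL, ADF, ADG, AFL, AGJ, BDE, BDG, BEL, BFG, BFJ, DEJ, DFJ, EJL, FGL, GJL

giving chain groups C_0 ≅ Z^8, C_1 ≅ Z^24, C_2 ≅ Z^16.

Boundary ∂_1: C_1 → C_0 is given by ∂[p,q] = [q] − [p].
The 8×24 boundary matrix has rank 7 and Smith normal form diag(1,1,1,1,1,1,1).

∂_2: C_2 → C_1 acts by ∂[p,q,r] = [q,r] − [p,r] + [p,q]. For instance
  ∂DFJ = FJ − DJ + DF,
  ∂ABJ = BJ − AJ + AB.
As a 24×16 matrix over Z this has rank 15, with invariant factors (1,1,1,1,1,1,1,1,1,1,1,1,1,1,1).

From H_k ≅ ker(∂_k) / im(∂_{k+1}) we obtain:

  H_0: rank C_0 − rank ∂_1 = 8 − 7 = 1, and the invariant factors of ∂_1 are all 1, so H_0 = Z.
  H_1: rank ker ∂_1 − rank ∂_2 = (24 − 7) − 15 = 2, and the invariant factors of ∂_2 are all 1, so H_1 = Z^2.
  H_2: rank ker ∂_2 − rank ∂_3 = (16 − 15) − 0 = 1, and there is no ∂_3, so H_2 = Z.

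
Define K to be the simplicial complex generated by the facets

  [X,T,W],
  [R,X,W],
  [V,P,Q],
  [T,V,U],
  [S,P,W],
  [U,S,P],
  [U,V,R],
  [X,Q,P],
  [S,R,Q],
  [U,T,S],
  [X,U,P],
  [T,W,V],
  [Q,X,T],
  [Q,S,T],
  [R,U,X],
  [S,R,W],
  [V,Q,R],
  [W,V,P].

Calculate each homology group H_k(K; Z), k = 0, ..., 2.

K has 9 vertices, 27 edges, 18 triangles.
rank ∂_0 = 0, rank ∂_1 = 8 ⇒ b_0 = 9 − 0 − 8 = 1; all invariant factors of ∂_1 are 1 so no torsion. So H_0 ≅ Z.
rank ∂_1 = 8, rank ∂_2 = 17 ⇒ b_1 = 27 − 8 − 17 = 2; all invariant factors of ∂_2 are 1 so no torsion. So H_1 ≅ Z^2.
rank ∂_2 = 17, rank ∂_3 = 0 ⇒ b_2 = 18 − 17 − 0 = 1. So H_2 ≅ Z.

H_0 ≅ Z,  H_1 ≅ Z^2,  H_2 ≅ Z.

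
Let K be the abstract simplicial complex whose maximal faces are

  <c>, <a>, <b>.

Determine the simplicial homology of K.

We work with the vertex ordering a < b < c. The simplices of K, each written with vertices in increasing order, are:

  0-simplices (3): a, b, c

so the chain groups are C_0 ≅ Z^3.

Now H_k = ker ∂_k / im ∂_{k+1}, so:

  H_0: rank C_0 − rank ∂_1 = 3 − 0 = 3, and there is no ∂_1, so H_0 = Z^3.

(K is a triangulation of a set of 3 points.)

H_0 ≅ Z^3.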